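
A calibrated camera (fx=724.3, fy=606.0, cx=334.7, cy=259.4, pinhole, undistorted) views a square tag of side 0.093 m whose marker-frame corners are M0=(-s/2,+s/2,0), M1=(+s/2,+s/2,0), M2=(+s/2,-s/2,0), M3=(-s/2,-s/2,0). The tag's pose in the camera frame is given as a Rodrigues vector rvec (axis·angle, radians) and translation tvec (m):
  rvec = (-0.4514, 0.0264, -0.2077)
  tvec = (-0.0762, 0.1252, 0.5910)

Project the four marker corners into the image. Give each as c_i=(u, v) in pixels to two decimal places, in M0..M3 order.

Intrinsics K: fx=724.3, fy=606.0, cx=334.7, cy=259.4
Marker side s = 0.093 m; corners in marker frame (Z=0):
  M0 = (-0.0465, +0.0465, 0)
  M1 = (+0.0465, +0.0465, 0)
  M2 = (+0.0465, -0.0465, 0)
  M3 = (-0.0465, -0.0465, 0)
rvec = (-0.4514, 0.0264, -0.2077), |rvec| = θ = 0.49759 rad = 28.510°
Rodrigues: sinθ=0.47731, 1−cosθ=0.12127; R = I + sinθ·[k]× + (1−cosθ)·[k]×²:
    [+0.97853 +0.19340 +0.07124]
    [-0.20507 +0.87908 +0.43032]
    [+0.02059 -0.43569 +0.89986]
t = (-0.0762, 0.1252, 0.5910) m
M0: Pc = R·M0+t = (-0.11271, +0.17561, +0.56978); u = 724.3·(-0.11271)/0.56978 + 334.7 = 191.4263, v = 606.0·(+0.17561)/0.56978 + 259.4 = 446.1753
M1: Pc = R·M1+t = (-0.02171, +0.15654, +0.57170); u = 724.3·(-0.02171)/0.57170 + 334.7 = 307.2009, v = 606.0·(+0.15654)/0.57170 + 259.4 = 425.3337
M2: Pc = R·M2+t = (-0.03969, +0.07479, +0.61222); u = 724.3·(-0.03969)/0.61222 + 334.7 = 287.7421, v = 606.0·(+0.07479)/0.61222 + 259.4 = 333.4277
M3: Pc = R·M3+t = (-0.13069, +0.09386, +0.61030); u = 724.3·(-0.13069)/0.61030 + 334.7 = 179.5929, v = 606.0·(+0.09386)/0.61030 + 259.4 = 352.5972

c0=(191.43, 446.18) c1=(307.20, 425.33) c2=(287.74, 333.43) c3=(179.59, 352.60)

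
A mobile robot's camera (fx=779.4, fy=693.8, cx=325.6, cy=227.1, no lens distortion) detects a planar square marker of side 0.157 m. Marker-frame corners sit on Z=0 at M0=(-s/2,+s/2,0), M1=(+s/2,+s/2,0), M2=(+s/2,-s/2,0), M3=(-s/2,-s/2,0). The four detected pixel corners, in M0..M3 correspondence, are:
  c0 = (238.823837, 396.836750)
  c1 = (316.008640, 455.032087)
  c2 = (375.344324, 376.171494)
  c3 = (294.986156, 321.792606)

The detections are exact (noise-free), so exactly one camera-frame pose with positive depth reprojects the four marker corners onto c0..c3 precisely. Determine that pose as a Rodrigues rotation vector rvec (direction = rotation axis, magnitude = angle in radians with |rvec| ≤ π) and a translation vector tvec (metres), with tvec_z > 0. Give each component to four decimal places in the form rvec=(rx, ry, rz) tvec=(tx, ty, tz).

rvec=(-0.0975, 0.3889, 0.5829) tvec=(-0.0306, 0.2700, 1.1730)

Intrinsics K: fx=779.4, fy=693.8, cx=325.6, cy=227.1
Marker side s = 0.157 m; corners in marker frame (Z=0):
  M0 = (-0.0785, +0.0785, 0)
  M1 = (+0.0785, +0.0785, 0)
  M2 = (+0.0785, -0.0785, 0)
  M3 = (-0.0785, -0.0785, 0)
Detected image corners:
  c0 = (238.823837, 396.836750) px
  c1 = (316.008640, 455.032087) px
  c2 = (375.344324, 376.171494) px
  c3 = (294.986156, 321.792606) px
Planar DLT: solve 8×8 A·h = b for H (H[2,2]=1):
  H  [+401.31430 -362.58151 +305.24035]
  H  [+231.52351 +496.13761 +386.78321]
  H  [-0.32780 +0.01628 +1.00000]
B = K⁻¹H; ‖b₁‖=0.852545, ‖b₂‖=0.852545; λ = 2/(‖b₁‖+‖b₂‖) = 1.172958, sign → tz>0 ⇒ λ=+1.172958
r₁ = λ·B[:,0] = (+0.76458,+0.51728,-0.38450); r₂ = λ·B[:,1] = (-0.55364,+0.83253,+0.01910)
r₃ = r₁×r₂ = (+0.32998,+0.19827,+0.92293); SVD([r₁ r₂ r₃]) → R = UVᵀ:
  R  [+0.76458 -0.55364 +0.32998]
  R  [+0.51728 +0.83253 +0.19827]
  R  [-0.38450 +0.01910 +0.92293]
t = (-0.03064, +0.26997, +1.17296) m
tr R = 2.520047; θ = arccos((tr R − 1)/2) = 0.707447 rad = 40.534°
axis k = ((R−Rᵀ)₃₂, (R−Rᵀ)₁₃, (R−Rᵀ)₂₁) / (2 sinθ) = (-0.137851, +0.549687, +0.823918)
rvec = θ·k = (-0.097522, +0.388875, +0.582878)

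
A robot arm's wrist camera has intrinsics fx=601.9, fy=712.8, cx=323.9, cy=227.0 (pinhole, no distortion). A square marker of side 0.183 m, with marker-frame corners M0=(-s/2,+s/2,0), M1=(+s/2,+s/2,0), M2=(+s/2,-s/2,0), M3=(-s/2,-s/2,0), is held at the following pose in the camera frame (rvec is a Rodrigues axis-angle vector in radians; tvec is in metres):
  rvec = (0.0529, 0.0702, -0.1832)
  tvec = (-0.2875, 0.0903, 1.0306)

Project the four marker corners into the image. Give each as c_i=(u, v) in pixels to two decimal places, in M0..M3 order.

Intrinsics K: fx=601.9, fy=712.8, cx=323.9, cy=227.0
Marker side s = 0.183 m; corners in marker frame (Z=0):
  M0 = (-0.0915, +0.0915, 0)
  M1 = (+0.0915, +0.0915, 0)
  M2 = (+0.0915, -0.0915, 0)
  M3 = (-0.0915, -0.0915, 0)
rvec = (0.0529, 0.0702, -0.1832), |rvec| = θ = 0.20320 rad = 11.642°
Rodrigues: sinθ=0.20180, 1−cosθ=0.02057; R = I + sinθ·[k]× + (1−cosθ)·[k]×²:
    [+0.98082 +0.18379 +0.06489]
    [-0.18009 +0.98188 -0.05894]
    [-0.07455 +0.04613 +0.99615]
t = (-0.2875, 0.0903, 1.0306) m
M0: Pc = R·M0+t = (-0.36043, +0.19662, +1.04164); u = 601.9·(-0.36043)/1.04164 + 323.9 = 115.6310, v = 712.8·(+0.19662)/1.04164 + 227.0 = 361.5483
M1: Pc = R·M1+t = (-0.18094, +0.16366, +1.02800); u = 601.9·(-0.18094)/1.02800 + 323.9 = 217.9598, v = 712.8·(+0.16366)/1.02800 + 227.0 = 340.4821
M2: Pc = R·M2+t = (-0.21457, -0.01602, +1.01956); u = 601.9·(-0.21457)/1.01956 + 323.9 = 197.2267, v = 712.8·(-0.01602)/1.01956 + 227.0 = 215.7996
M3: Pc = R·M3+t = (-0.39406, +0.01694, +1.03320); u = 601.9·(-0.39406)/1.03320 + 323.9 = 94.3356, v = 712.8·(+0.01694)/1.03320 + 227.0 = 238.6842

c0=(115.63, 361.55) c1=(217.96, 340.48) c2=(197.23, 215.80) c3=(94.34, 238.68)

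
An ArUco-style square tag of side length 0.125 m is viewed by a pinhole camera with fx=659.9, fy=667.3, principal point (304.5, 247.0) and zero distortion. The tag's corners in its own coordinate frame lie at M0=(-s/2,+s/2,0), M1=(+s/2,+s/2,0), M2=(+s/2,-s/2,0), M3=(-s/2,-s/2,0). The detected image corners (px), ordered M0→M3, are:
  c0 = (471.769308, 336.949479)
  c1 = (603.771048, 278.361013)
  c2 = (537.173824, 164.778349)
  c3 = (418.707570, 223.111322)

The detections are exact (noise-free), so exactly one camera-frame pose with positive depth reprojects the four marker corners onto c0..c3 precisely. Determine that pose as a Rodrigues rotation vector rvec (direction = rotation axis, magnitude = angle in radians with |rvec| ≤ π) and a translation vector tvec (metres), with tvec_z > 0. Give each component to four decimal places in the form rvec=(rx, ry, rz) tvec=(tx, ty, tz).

rvec=(-0.4019, 0.3122, -0.4033) tvec=(0.1887, 0.0018, 0.6206)

Intrinsics K: fx=659.9, fy=667.3, cx=304.5, cy=247.0
Marker side s = 0.125 m; corners in marker frame (Z=0):
  M0 = (-0.0625, +0.0625, 0)
  M1 = (+0.0625, +0.0625, 0)
  M2 = (+0.0625, -0.0625, 0)
  M3 = (-0.0625, -0.0625, 0)
Detected image corners:
  c0 = (471.769308, 336.949479) px
  c1 = (603.771048, 278.361013) px
  c2 = (537.173824, 164.778349) px
  c3 = (418.707570, 223.111322) px
Planar DLT: solve 8×8 A·h = b for H (H[2,2]=1):
  H  [+825.58530 +121.44471 +505.20451]
  H  [-553.52711 +733.88165 +248.93451]
  H  [-0.34245 -0.70105 +1.00000]
B = K⁻¹H; ‖b₁‖=1.611418, ‖b₂‖=1.611418; λ = 2/(‖b₁‖+‖b₂‖) = 0.620571, sign → tz>0 ⇒ λ=+0.620571
r₁ = λ·B[:,0] = (+0.87444,-0.43610,-0.21251); r₂ = λ·B[:,1] = (+0.31495,+0.84352,-0.43505)
r₃ = r₁×r₂ = (+0.36899,+0.31350,+0.87497); SVD([r₁ r₂ r₃]) → R = UVᵀ:
  R  [+0.87444 +0.31495 +0.36899]
  R  [-0.43610 +0.84352 +0.31350]
  R  [-0.21251 -0.43505 +0.87497]
t = (+0.18874, +0.00180, +0.62057) m
tr R = 2.592935; θ = arccos((tr R − 1)/2) = 0.649366 rad = 37.206°
axis k = ((R−Rᵀ)₃₂, (R−Rᵀ)₁₃, (R−Rᵀ)₂₁) / (2 sinθ) = (-0.618961, +0.480834, -0.621037)
rvec = θ·k = (-0.401932, +0.312237, -0.403280)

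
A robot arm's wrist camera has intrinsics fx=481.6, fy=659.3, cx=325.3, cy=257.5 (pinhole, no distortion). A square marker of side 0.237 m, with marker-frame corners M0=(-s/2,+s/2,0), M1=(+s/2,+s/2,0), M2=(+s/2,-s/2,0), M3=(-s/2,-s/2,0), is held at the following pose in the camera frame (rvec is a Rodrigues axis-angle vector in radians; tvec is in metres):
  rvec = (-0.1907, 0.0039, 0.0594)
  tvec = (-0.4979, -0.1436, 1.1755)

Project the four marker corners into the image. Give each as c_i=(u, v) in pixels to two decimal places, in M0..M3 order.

c0=(65.25, 237.85) c1=(163.65, 245.76) c2=(175.37, 118.24) c3=(80.63, 110.86)

Intrinsics K: fx=481.6, fy=659.3, cx=325.3, cy=257.5
Marker side s = 0.237 m; corners in marker frame (Z=0):
  M0 = (-0.1185, +0.1185, 0)
  M1 = (+0.1185, +0.1185, 0)
  M2 = (+0.1185, -0.1185, 0)
  M3 = (-0.1185, -0.1185, 0)
rvec = (-0.1907, 0.0039, 0.0594), |rvec| = θ = 0.19978 rad = 11.446°
Rodrigues: sinθ=0.19845, 1−cosθ=0.01989; R = I + sinθ·[k]× + (1−cosθ)·[k]×²:
    [+0.99823 -0.05938 -0.00177]
    [+0.05864 +0.98012 +0.18955]
    [-0.00952 -0.18932 +0.98187]
t = (-0.4979, -0.1436, 1.1755) m
M0: Pc = R·M0+t = (-0.62323, -0.03440, +1.15419); u = 481.6·(-0.62323)/1.15419 + 325.3 = 65.2518, v = 659.3·(-0.03440)/1.15419 + 257.5 = 237.8476
M1: Pc = R·M1+t = (-0.38665, -0.02051, +1.15194); u = 481.6·(-0.38665)/1.15194 + 325.3 = 163.6520, v = 659.3·(-0.02051)/1.15194 + 257.5 = 245.7626
M2: Pc = R·M2+t = (-0.37257, -0.25280, +1.19681); u = 481.6·(-0.37257)/1.19681 + 325.3 = 175.3749, v = 659.3·(-0.25280)/1.19681 + 257.5 = 118.2391
M3: Pc = R·M3+t = (-0.60915, -0.26669, +1.19906); u = 481.6·(-0.60915)/1.19906 + 325.3 = 80.6347, v = 659.3·(-0.26669)/1.19906 + 257.5 = 110.8602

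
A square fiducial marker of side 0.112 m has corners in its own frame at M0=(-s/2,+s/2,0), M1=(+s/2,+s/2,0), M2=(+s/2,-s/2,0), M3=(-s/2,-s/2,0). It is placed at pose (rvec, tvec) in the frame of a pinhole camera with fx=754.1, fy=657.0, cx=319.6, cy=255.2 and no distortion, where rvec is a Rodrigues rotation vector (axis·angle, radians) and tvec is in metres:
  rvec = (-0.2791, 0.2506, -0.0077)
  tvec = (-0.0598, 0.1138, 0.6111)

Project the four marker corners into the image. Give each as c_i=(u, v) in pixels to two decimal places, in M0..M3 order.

Intrinsics K: fx=754.1, fy=657.0, cx=319.6, cy=255.2
Marker side s = 0.112 m; corners in marker frame (Z=0):
  M0 = (-0.0560, +0.0560, 0)
  M1 = (+0.0560, +0.0560, 0)
  M2 = (+0.0560, -0.0560, 0)
  M3 = (-0.0560, -0.0560, 0)
rvec = (-0.2791, 0.2506, -0.0077), |rvec| = θ = 0.37518 rad = 21.496°
Rodrigues: sinθ=0.36644, 1−cosθ=0.06956; R = I + sinθ·[k]× + (1−cosθ)·[k]×²:
    [+0.96894 -0.02704 +0.24582]
    [-0.04208 +0.96148 +0.27164]
    [-0.24370 -0.27355 +0.93047]
t = (-0.0598, 0.1138, 0.6111) m
M0: Pc = R·M0+t = (-0.11557, +0.17000, +0.60943); u = 754.1·(-0.11557)/0.60943 + 319.6 = 176.5889, v = 657.0·(+0.17000)/0.60943 + 255.2 = 438.4695
M1: Pc = R·M1+t = (-0.00705, +0.16529, +0.58213); u = 754.1·(-0.00705)/0.58213 + 319.6 = 310.4623, v = 657.0·(+0.16529)/0.58213 + 255.2 = 441.7429
M2: Pc = R·M2+t = (-0.00403, +0.05760, +0.61277); u = 754.1·(-0.00403)/0.61277 + 319.6 = 314.6465, v = 657.0·(+0.05760)/0.61277 + 255.2 = 316.9581
M3: Pc = R·M3+t = (-0.11255, +0.06231, +0.64007); u = 754.1·(-0.11255)/0.64007 + 319.6 = 187.0027, v = 657.0·(+0.06231)/0.64007 + 255.2 = 319.1626

c0=(176.59, 438.47) c1=(310.46, 441.74) c2=(314.65, 316.96) c3=(187.00, 319.16)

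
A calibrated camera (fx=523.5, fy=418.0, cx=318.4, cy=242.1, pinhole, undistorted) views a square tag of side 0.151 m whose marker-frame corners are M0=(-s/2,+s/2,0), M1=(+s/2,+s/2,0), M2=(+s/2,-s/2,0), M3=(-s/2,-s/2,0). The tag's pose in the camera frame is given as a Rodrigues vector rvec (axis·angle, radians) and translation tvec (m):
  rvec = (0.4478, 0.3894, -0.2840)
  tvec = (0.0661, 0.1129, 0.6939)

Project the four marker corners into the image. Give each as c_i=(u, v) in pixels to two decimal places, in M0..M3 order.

c0=(336.01, 348.50) c1=(439.47, 341.90) c2=(406.56, 264.53) c3=(298.00, 278.74)

Intrinsics K: fx=523.5, fy=418.0, cx=318.4, cy=242.1
Marker side s = 0.151 m; corners in marker frame (Z=0):
  M0 = (-0.0755, +0.0755, 0)
  M1 = (+0.0755, +0.0755, 0)
  M2 = (+0.0755, -0.0755, 0)
  M3 = (-0.0755, -0.0755, 0)
rvec = (0.4478, 0.3894, -0.2840), |rvec| = θ = 0.65789 rad = 37.694°
Rodrigues: sinθ=0.61144, 1−cosθ=0.20871; R = I + sinθ·[k]× + (1−cosθ)·[k]×²:
    [+0.88798 +0.34804 +0.30059]
    [-0.17987 +0.86441 -0.46952]
    [-0.42324 +0.36286 +0.83018]
t = (0.0661, 0.1129, 0.6939) m
M0: Pc = R·M0+t = (+0.02533, +0.19174, +0.75325); u = 523.5·(+0.02533)/0.75325 + 318.4 = 336.0069, v = 418.0·(+0.19174)/0.75325 + 242.1 = 348.5034
M1: Pc = R·M1+t = (+0.15942, +0.16458, +0.68934); u = 523.5·(+0.15942)/0.68934 + 318.4 = 439.4667, v = 418.0·(+0.16458)/0.68934 + 242.1 = 341.8991
M2: Pc = R·M2+t = (+0.10687, +0.03406, +0.63455); u = 523.5·(+0.10687)/0.63455 + 318.4 = 406.5638, v = 418.0·(+0.03406)/0.63455 + 242.1 = 264.5348
M3: Pc = R·M3+t = (-0.02722, +0.06122, +0.69846); u = 523.5·(-0.02722)/0.69846 + 318.4 = 297.9985, v = 418.0·(+0.06122)/0.69846 + 242.1 = 278.7360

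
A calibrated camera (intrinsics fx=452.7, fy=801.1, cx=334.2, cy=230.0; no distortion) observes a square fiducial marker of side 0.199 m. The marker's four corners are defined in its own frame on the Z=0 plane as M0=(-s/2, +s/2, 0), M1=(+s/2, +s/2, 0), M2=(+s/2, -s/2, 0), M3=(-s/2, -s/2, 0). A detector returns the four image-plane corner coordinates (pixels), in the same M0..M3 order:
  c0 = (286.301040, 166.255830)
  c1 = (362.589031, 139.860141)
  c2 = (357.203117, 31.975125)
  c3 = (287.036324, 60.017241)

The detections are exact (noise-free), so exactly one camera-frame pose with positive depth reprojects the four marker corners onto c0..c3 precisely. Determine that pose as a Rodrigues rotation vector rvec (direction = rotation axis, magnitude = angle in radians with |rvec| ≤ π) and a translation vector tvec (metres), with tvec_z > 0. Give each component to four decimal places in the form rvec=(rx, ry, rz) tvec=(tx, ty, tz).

Intrinsics K: fx=452.7, fy=801.1, cx=334.2, cy=230.0
Marker side s = 0.199 m; corners in marker frame (Z=0):
  M0 = (-0.0995, +0.0995, 0)
  M1 = (+0.0995, +0.0995, 0)
  M2 = (+0.0995, -0.0995, 0)
  M3 = (-0.0995, -0.0995, 0)
Detected image corners:
  c0 = (286.301040, 166.255830) px
  c1 = (362.589031, 139.860141) px
  c2 = (357.203117, 31.975125) px
  c3 = (287.036324, 60.017241) px
Planar DLT: solve 8×8 A·h = b for H (H[2,2]=1):
  H  [+308.31237 -122.51744 +322.56924]
  H  [-155.12231 +496.69374 +97.56786]
  H  [-0.18260 -0.41426 +1.00000]
B = K⁻¹H; ‖b₁‖=0.847879, ‖b₂‖=0.847879; λ = 2/(‖b₁‖+‖b₂‖) = 1.179414, sign → tz>0 ⇒ λ=+1.179414
r₁ = λ·B[:,0] = (+0.96223,-0.16655,-0.21536); r₂ = λ·B[:,1] = (+0.04150,+0.87153,-0.48858)
r₃ = r₁×r₂ = (+0.26906,+0.46119,+0.84552); SVD([r₁ r₂ r₃]) → R = UVᵀ:
  R  [+0.96223 +0.04150 +0.26906]
  R  [-0.16655 +0.87153 +0.46119]
  R  [-0.21536 -0.48858 +0.84552]
t = (-0.03030, -0.19497, +1.17941) m
tr R = 2.679279; θ = arccos((tr R − 1)/2) = 0.574178 rad = 32.898°
axis k = ((R−Rᵀ)₃₂, (R−Rᵀ)₁₃, (R−Rᵀ)₂₁) / (2 sinθ) = (-0.874332, +0.445942, -0.191519)
rvec = θ·k = (-0.502022, +0.256050, -0.109966)

rvec=(-0.5020, 0.2560, -0.1100) tvec=(-0.0303, -0.1950, 1.1794)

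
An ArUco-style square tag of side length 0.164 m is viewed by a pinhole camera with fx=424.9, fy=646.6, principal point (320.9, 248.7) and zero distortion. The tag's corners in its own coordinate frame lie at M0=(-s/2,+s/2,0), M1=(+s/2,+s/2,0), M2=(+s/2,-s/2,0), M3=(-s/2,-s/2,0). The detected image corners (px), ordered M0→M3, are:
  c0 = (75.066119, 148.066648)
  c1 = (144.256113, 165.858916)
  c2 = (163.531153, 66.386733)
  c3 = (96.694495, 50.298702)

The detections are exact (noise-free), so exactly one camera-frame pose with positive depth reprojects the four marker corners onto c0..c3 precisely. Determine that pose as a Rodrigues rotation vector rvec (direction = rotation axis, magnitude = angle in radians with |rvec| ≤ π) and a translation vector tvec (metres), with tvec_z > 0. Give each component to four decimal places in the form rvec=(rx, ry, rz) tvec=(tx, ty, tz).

Intrinsics K: fx=424.9, fy=646.6, cx=320.9, cy=248.7
Marker side s = 0.164 m; corners in marker frame (Z=0):
  M0 = (-0.0820, +0.0820, 0)
  M1 = (+0.0820, +0.0820, 0)
  M2 = (+0.0820, -0.0820, 0)
  M3 = (-0.0820, -0.0820, 0)
Detected image corners:
  c0 = (75.066119, 148.066648) px
  c1 = (144.256113, 165.858916) px
  c2 = (163.531153, 66.386733) px
  c3 = (96.694495, 50.298702) px
Planar DLT: solve 8×8 A·h = b for H (H[2,2]=1):
  H  [+406.69890 -152.40799 +119.89715]
  H  [+96.11875 +576.47310 +106.67408]
  H  [-0.06573 -0.23075 +1.00000]
B = K⁻¹H; ‖b₁‖=1.023836, ‖b₂‖=1.023836; λ = 2/(‖b₁‖+‖b₂‖) = 0.976719, sign → tz>0 ⇒ λ=+0.976719
r₁ = λ·B[:,0] = (+0.98337,+0.16989,-0.06420); r₂ = λ·B[:,1] = (-0.18013,+0.95748,-0.22538)
r₃ = r₁×r₂ = (+0.02319,+0.23319,+0.97215); SVD([r₁ r₂ r₃]) → R = UVᵀ:
  R  [+0.98337 -0.18013 +0.02319]
  R  [+0.16989 +0.95748 +0.23319]
  R  [-0.06420 -0.22538 +0.97215]
t = (-0.46205, -0.21454, +0.97672) m
tr R = 2.912999; θ = arccos((tr R − 1)/2) = 0.296039 rad = 16.962°
axis k = ((R−Rᵀ)₃₂, (R−Rᵀ)₁₃, (R−Rᵀ)₂₁) / (2 sinθ) = (-0.785940, +0.149777, +0.599887)
rvec = θ·k = (-0.232669, +0.044340, +0.177590)

rvec=(-0.2327, 0.0443, 0.1776) tvec=(-0.4620, -0.2145, 0.9767)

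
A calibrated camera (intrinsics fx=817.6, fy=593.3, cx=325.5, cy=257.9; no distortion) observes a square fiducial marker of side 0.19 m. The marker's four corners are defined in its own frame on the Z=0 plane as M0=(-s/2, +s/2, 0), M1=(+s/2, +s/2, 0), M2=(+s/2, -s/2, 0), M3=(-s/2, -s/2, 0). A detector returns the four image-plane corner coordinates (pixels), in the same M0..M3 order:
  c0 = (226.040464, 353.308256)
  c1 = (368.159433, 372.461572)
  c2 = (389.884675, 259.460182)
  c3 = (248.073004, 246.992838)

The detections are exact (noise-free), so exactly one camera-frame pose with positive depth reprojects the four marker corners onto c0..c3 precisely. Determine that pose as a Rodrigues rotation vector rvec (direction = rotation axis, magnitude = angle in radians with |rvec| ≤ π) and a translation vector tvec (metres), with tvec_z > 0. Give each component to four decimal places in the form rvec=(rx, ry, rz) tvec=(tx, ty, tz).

rvec=(-0.0835, 0.3204, 0.1322) tvec=(-0.0244, 0.0854, 1.0218)

Intrinsics K: fx=817.6, fy=593.3, cx=325.5, cy=257.9
Marker side s = 0.19 m; corners in marker frame (Z=0):
  M0 = (-0.0950, +0.0950, 0)
  M1 = (+0.0950, +0.0950, 0)
  M2 = (+0.0950, -0.0950, 0)
  M3 = (-0.0950, -0.0950, 0)
Detected image corners:
  c0 = (226.040464, 353.308256) px
  c1 = (368.159433, 372.461572) px
  c2 = (389.884675, 259.460182) px
  c3 = (248.073004, 246.992838) px
Planar DLT: solve 8×8 A·h = b for H (H[2,2]=1):
  H  [+650.97530 -133.51216 +305.99519]
  H  [-13.09835 +558.29038 +307.51111]
  H  [-0.31232 -0.05953 +1.00000]
B = K⁻¹H; ‖b₁‖=0.978704, ‖b₂‖=0.978704; λ = 2/(‖b₁‖+‖b₂‖) = 1.021759, sign → tz>0 ⇒ λ=+1.021759
r₁ = λ·B[:,0] = (+0.94057,+0.11616,-0.31911); r₂ = λ·B[:,1] = (-0.14264,+0.98790,-0.06082)
r₃ = r₁×r₂ = (+0.30819,+0.10272,+0.94576); SVD([r₁ r₂ r₃]) → R = UVᵀ:
  R  [+0.94057 -0.14264 +0.30819]
  R  [+0.11616 +0.98790 +0.10272]
  R  [-0.31911 -0.06082 +0.94576]
t = (-0.02438, +0.08544, +1.02176) m
tr R = 2.874239; θ = arccos((tr R − 1)/2) = 0.356513 rad = 20.427°
axis k = ((R−Rᵀ)₃₂, (R−Rᵀ)₁₃, (R−Rᵀ)₂₁) / (2 sinθ) = (-0.234298, +0.898690, +0.370756)
rvec = θ·k = (-0.083530, +0.320395, +0.132179)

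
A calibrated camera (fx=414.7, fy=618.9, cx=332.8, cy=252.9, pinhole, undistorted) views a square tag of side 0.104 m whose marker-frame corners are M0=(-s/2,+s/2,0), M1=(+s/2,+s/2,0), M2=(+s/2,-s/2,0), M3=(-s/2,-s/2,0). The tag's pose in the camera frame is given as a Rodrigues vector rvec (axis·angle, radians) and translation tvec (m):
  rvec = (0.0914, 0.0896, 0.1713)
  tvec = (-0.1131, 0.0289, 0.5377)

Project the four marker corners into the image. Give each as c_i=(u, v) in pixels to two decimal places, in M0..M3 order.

Intrinsics K: fx=414.7, fy=618.9, cx=332.8, cy=252.9
Marker side s = 0.104 m; corners in marker frame (Z=0):
  M0 = (-0.0520, +0.0520, 0)
  M1 = (+0.0520, +0.0520, 0)
  M2 = (+0.0520, -0.0520, 0)
  M3 = (-0.0520, -0.0520, 0)
rvec = (0.0914, 0.0896, 0.1713), |rvec| = θ = 0.21384 rad = 12.252°
Rodrigues: sinθ=0.21221, 1−cosθ=0.02278; R = I + sinθ·[k]× + (1−cosθ)·[k]×²:
    [+0.98139 -0.16592 +0.09672]
    [+0.17408 +0.98122 -0.08306]
    [-0.08112 +0.09835 +0.99184]
t = (-0.1131, 0.0289, 0.5377) m
M0: Pc = R·M0+t = (-0.17276, +0.07087, +0.54703); u = 414.7·(-0.17276)/0.54703 + 332.8 = 201.8325, v = 618.9·(+0.07087)/0.54703 + 252.9 = 333.0825
M1: Pc = R·M1+t = (-0.07070, +0.08898, +0.53860); u = 414.7·(-0.07070)/0.53860 + 332.8 = 278.3668, v = 618.9·(+0.08898)/0.53860 + 252.9 = 355.1417
M2: Pc = R·M2+t = (-0.05344, -0.01307, +0.52837); u = 414.7·(-0.05344)/0.52837 + 332.8 = 290.8564, v = 618.9·(-0.01307)/0.52837 + 252.9 = 237.5887
M3: Pc = R·M3+t = (-0.15550, -0.03118, +0.53680); u = 414.7·(-0.15550)/0.53680 + 332.8 = 212.6675, v = 618.9·(-0.03118)/0.53680 + 252.9 = 216.9566

c0=(201.83, 333.08) c1=(278.37, 355.14) c2=(290.86, 237.59) c3=(212.67, 216.96)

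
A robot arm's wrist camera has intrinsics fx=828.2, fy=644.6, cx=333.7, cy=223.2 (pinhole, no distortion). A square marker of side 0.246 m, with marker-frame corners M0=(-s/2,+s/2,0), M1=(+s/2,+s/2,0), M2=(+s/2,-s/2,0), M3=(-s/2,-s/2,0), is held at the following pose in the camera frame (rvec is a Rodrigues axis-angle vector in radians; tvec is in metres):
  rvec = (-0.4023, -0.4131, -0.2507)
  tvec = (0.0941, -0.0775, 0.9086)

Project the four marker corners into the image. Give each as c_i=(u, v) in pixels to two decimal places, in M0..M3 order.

Intrinsics K: fx=828.2, fy=644.6, cx=333.7, cy=223.2
Marker side s = 0.246 m; corners in marker frame (Z=0):
  M0 = (-0.1230, +0.1230, 0)
  M1 = (+0.1230, +0.1230, 0)
  M2 = (+0.1230, -0.1230, 0)
  M3 = (-0.1230, -0.1230, 0)
rvec = (-0.4023, -0.4131, -0.2507), |rvec| = θ = 0.62877 rad = 36.026°
Rodrigues: sinθ=0.58815, 1−cosθ=0.19125; R = I + sinθ·[k]× + (1−cosθ)·[k]×²:
    [+0.88705 +0.31490 -0.33762]
    [-0.15411 +0.89131 +0.42641]
    [+0.43520 -0.32621 +0.83916]
t = (0.0941, -0.0775, 0.9086) m
M0: Pc = R·M0+t = (+0.02373, +0.05109, +0.81495); u = 828.2·(+0.02373)/0.81495 + 333.7 = 357.8118, v = 644.6·(+0.05109)/0.81495 + 223.2 = 263.6078
M1: Pc = R·M1+t = (+0.24194, +0.01317, +0.92201); u = 828.2·(+0.24194)/0.92201 + 333.7 = 551.0239, v = 644.6·(+0.01317)/0.92201 + 223.2 = 232.4109
M2: Pc = R·M2+t = (+0.16447, -0.20609, +1.00225); u = 828.2·(+0.16447)/1.00225 + 333.7 = 469.6111, v = 644.6·(-0.20609)/1.00225 + 223.2 = 90.6556
M3: Pc = R·M3+t = (-0.05374, -0.16817, +0.89519); u = 828.2·(-0.05374)/0.89519 + 333.7 = 283.9827, v = 644.6·(-0.16817)/0.89519 + 223.2 = 102.1028

c0=(357.81, 263.61) c1=(551.02, 232.41) c2=(469.61, 90.66) c3=(283.98, 102.10)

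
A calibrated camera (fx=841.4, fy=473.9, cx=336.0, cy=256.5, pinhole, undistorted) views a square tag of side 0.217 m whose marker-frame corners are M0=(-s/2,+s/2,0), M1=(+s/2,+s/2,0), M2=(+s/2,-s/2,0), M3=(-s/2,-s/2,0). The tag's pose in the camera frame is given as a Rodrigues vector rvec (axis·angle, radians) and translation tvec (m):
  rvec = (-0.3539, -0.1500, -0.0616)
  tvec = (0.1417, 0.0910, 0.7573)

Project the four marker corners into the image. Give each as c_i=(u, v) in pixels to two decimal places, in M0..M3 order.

Intrinsics K: fx=841.4, fy=473.9, cx=336.0, cy=256.5
Marker side s = 0.217 m; corners in marker frame (Z=0):
  M0 = (-0.1085, +0.1085, 0)
  M1 = (+0.1085, +0.1085, 0)
  M2 = (+0.1085, -0.1085, 0)
  M3 = (-0.1085, -0.1085, 0)
rvec = (-0.3539, -0.1500, -0.0616), |rvec| = θ = 0.38928 rad = 22.304°
Rodrigues: sinθ=0.37952, 1−cosθ=0.07482; R = I + sinθ·[k]× + (1−cosθ)·[k]×²:
    [+0.98702 +0.08626 -0.13548]
    [-0.03385 +0.93629 +0.34959]
    [+0.15700 -0.34047 +0.92706]
t = (0.1417, 0.0910, 0.7573) m
M0: Pc = R·M0+t = (+0.04397, +0.19626, +0.70332); u = 841.4·(+0.04397)/0.70332 + 336.0 = 388.6001, v = 473.9·(+0.19626)/0.70332 + 256.5 = 388.7399
M1: Pc = R·M1+t = (+0.25815, +0.18892, +0.73739); u = 841.4·(+0.25815)/0.73739 + 336.0 = 630.5622, v = 473.9·(+0.18892)/0.73739 + 256.5 = 377.9098
M2: Pc = R·M2+t = (+0.23943, -0.01426, +0.81128); u = 841.4·(+0.23943)/0.81128 + 336.0 = 584.3223, v = 473.9·(-0.01426)/0.81128 + 256.5 = 248.1702
M3: Pc = R·M3+t = (+0.02525, -0.00692, +0.77721); u = 841.4·(+0.02525)/0.77721 + 336.0 = 363.3343, v = 473.9·(-0.00692)/0.77721 + 256.5 = 252.2835

c0=(388.60, 388.74) c1=(630.56, 377.91) c2=(584.32, 248.17) c3=(363.33, 252.28)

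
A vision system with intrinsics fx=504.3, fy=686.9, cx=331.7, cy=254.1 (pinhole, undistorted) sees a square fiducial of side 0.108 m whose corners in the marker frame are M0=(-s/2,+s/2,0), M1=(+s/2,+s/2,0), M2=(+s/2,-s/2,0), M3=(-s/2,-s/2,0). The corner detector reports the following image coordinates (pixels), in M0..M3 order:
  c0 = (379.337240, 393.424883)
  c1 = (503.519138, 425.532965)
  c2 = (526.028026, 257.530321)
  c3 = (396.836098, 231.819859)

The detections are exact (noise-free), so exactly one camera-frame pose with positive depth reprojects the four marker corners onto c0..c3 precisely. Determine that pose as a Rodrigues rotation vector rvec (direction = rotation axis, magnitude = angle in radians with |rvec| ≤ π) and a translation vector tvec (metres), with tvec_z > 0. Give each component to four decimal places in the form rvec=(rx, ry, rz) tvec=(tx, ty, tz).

rvec=(0.1194, 0.1905, 0.1416) tvec=(0.1022, 0.0470, 0.4364)

Intrinsics K: fx=504.3, fy=686.9, cx=331.7, cy=254.1
Marker side s = 0.108 m; corners in marker frame (Z=0):
  M0 = (-0.0540, +0.0540, 0)
  M1 = (+0.0540, +0.0540, 0)
  M2 = (+0.0540, -0.0540, 0)
  M3 = (-0.0540, -0.0540, 0)
Detected image corners:
  c0 = (379.337240, 393.424883) px
  c1 = (503.519138, 425.532965) px
  c2 = (526.028026, 257.530321) px
  c3 = (396.836098, 231.819859) px
Planar DLT: solve 8×8 A·h = b for H (H[2,2]=1):
  H  [+986.54575 -48.78960 +449.85738]
  H  [+133.32100 +1623.77733 +328.09492]
  H  [-0.41225 +0.30108 +1.00000]
B = K⁻¹H; ‖b₁‖=2.291616, ‖b₂‖=2.291616; λ = 2/(‖b₁‖+‖b₂‖) = 0.436373, sign → tz>0 ⇒ λ=+0.436373
r₁ = λ·B[:,0] = (+0.97199,+0.15124,-0.17990); r₂ = λ·B[:,1] = (-0.12863,+0.98295,+0.13138)
r₃ = r₁×r₂ = (+0.19670,-0.10456,+0.97487); SVD([r₁ r₂ r₃]) → R = UVᵀ:
  R  [+0.97199 -0.12863 +0.19670]
  R  [+0.15124 +0.98295 -0.10456]
  R  [-0.17990 +0.13138 +0.97487]
t = (+0.10224, +0.04701, +0.43637) m
tr R = 2.929812; θ = arccos((tr R − 1)/2) = 0.265711 rad = 15.224°
axis k = ((R−Rᵀ)₃₂, (R−Rᵀ)₁₃, (R−Rᵀ)₂₁) / (2 sinθ) = (+0.449251, +0.717067, +0.532906)
rvec = θ·k = (+0.119371, +0.190533, +0.141599)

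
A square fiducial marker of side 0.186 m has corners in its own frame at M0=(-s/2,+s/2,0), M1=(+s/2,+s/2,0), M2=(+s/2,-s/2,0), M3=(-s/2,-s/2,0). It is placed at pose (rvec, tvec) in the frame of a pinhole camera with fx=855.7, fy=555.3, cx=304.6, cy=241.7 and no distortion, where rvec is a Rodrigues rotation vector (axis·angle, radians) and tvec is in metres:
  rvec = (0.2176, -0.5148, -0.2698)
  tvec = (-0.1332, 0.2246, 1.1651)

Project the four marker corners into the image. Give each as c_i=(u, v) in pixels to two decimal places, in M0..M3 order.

c0=(161.11, 406.51) c1=(278.95, 369.49) c2=(251.12, 292.65) c3=(125.72, 325.46)

Intrinsics K: fx=855.7, fy=555.3, cx=304.6, cy=241.7
Marker side s = 0.186 m; corners in marker frame (Z=0):
  M0 = (-0.0930, +0.0930, 0)
  M1 = (+0.0930, +0.0930, 0)
  M2 = (+0.0930, -0.0930, 0)
  M3 = (-0.0930, -0.0930, 0)
rvec = (0.2176, -0.5148, -0.2698), |rvec| = θ = 0.62061 rad = 35.559°
Rodrigues: sinθ=0.58153, 1−cosθ=0.18648; R = I + sinθ·[k]× + (1−cosθ)·[k]×²:
    [+0.83645 +0.19858 -0.51081]
    [-0.30705 +0.94183 -0.13665]
    [+0.45396 +0.27114 +0.84876]
t = (-0.1332, 0.2246, 1.1651) m
M0: Pc = R·M0+t = (-0.19252, +0.34075, +1.14810); u = 855.7·(-0.19252)/1.14810 + 304.6 = 161.1096, v = 555.3·(+0.34075)/1.14810 + 241.7 = 406.5083
M1: Pc = R·M1+t = (-0.03694, +0.28364, +1.23253); u = 855.7·(-0.03694)/1.23253 + 304.6 = 278.9520, v = 555.3·(+0.28364)/1.23253 + 241.7 = 369.4875
M2: Pc = R·M2+t = (-0.07388, +0.10845, +1.18210); u = 855.7·(-0.07388)/1.18210 + 304.6 = 251.1212, v = 555.3·(+0.10845)/1.18210 + 241.7 = 292.6471
M3: Pc = R·M3+t = (-0.22946, +0.16556, +1.09767); u = 855.7·(-0.22946)/1.09767 + 304.6 = 125.7236, v = 555.3·(+0.16556)/1.09767 + 241.7 = 325.4579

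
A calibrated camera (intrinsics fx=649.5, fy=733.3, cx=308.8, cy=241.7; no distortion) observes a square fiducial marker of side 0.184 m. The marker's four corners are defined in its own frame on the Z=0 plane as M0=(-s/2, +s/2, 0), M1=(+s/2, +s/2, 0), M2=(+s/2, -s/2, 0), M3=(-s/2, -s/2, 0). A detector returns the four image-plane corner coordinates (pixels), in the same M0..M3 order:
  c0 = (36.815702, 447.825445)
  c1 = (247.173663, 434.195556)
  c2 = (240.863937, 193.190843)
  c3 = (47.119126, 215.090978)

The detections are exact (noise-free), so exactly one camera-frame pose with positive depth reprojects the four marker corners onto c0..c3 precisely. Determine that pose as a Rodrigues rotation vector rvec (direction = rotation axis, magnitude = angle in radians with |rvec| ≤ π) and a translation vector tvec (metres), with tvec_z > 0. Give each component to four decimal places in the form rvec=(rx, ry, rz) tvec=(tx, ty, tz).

Intrinsics K: fx=649.5, fy=733.3, cx=308.8, cy=241.7
Marker side s = 0.184 m; corners in marker frame (Z=0):
  M0 = (-0.0920, +0.0920, 0)
  M1 = (+0.0920, +0.0920, 0)
  M2 = (+0.0920, -0.0920, 0)
  M3 = (-0.0920, -0.0920, 0)
Detected image corners:
  c0 = (36.815702, 447.825445) px
  c1 = (247.173663, 434.195556) px
  c2 = (240.863937, 193.190843) px
  c3 = (47.119126, 215.090978) px
Planar DLT: solve 8×8 A·h = b for H (H[2,2]=1):
  H  [+1064.29073 -75.99420 +140.95768]
  H  [-169.55182 +1142.01400 +317.86524]
  H  [-0.22343 -0.44907 +1.00000]
B = K⁻¹H; ‖b₁‖=1.766152, ‖b₂‖=1.766152; λ = 2/(‖b₁‖+‖b₂‖) = 0.566203, sign → tz>0 ⇒ λ=+0.566203
r₁ = λ·B[:,0] = (+0.98795,-0.08922,-0.12651); r₂ = λ·B[:,1] = (+0.05464,+0.96559,-0.25426)
r₃ = r₁×r₂ = (+0.14484,+0.24429,+0.95882); SVD([r₁ r₂ r₃]) → R = UVᵀ:
  R  [+0.98795 +0.05464 +0.14484]
  R  [-0.08922 +0.96559 +0.24429]
  R  [-0.12651 -0.25426 +0.95882]
t = (-0.14632, +0.05881, +0.56620) m
tr R = 2.912360; θ = arccos((tr R − 1)/2) = 0.297132 rad = 17.024°
axis k = ((R−Rᵀ)₃₂, (R−Rᵀ)₁₃, (R−Rᵀ)₂₁) / (2 sinθ) = (-0.851411, +0.463403, -0.245676)
rvec = θ·k = (-0.252982, +0.137692, -0.072998)

rvec=(-0.2530, 0.1377, -0.0730) tvec=(-0.1463, 0.0588, 0.5662)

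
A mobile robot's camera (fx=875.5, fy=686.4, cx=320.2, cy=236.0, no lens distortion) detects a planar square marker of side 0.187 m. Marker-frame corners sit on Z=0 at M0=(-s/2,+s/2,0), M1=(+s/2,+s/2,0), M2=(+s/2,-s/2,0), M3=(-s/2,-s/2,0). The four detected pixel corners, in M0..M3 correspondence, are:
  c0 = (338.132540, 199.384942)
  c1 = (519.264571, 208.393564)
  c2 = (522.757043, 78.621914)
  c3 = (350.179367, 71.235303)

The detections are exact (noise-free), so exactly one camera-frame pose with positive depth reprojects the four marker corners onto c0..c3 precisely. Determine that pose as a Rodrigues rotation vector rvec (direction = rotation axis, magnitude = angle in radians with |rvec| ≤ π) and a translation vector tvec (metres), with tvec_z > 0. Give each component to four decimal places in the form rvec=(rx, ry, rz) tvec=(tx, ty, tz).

rvec=(-0.2464, 0.0388, 0.0713) tvec=(0.1189, -0.1329, 0.9288)

Intrinsics K: fx=875.5, fy=686.4, cx=320.2, cy=236.0
Marker side s = 0.187 m; corners in marker frame (Z=0):
  M0 = (-0.0935, +0.0935, 0)
  M1 = (+0.0935, +0.0935, 0)
  M2 = (+0.0935, -0.0935, 0)
  M3 = (-0.0935, -0.0935, 0)
Detected image corners:
  c0 = (338.132540, 199.384942) px
  c1 = (519.264571, 208.393564) px
  c2 = (522.757043, 78.621914) px
  c3 = (350.179367, 71.235303) px
Planar DLT: solve 8×8 A·h = b for H (H[2,2]=1):
  H  [+923.26835 -154.51223 +432.25915]
  H  [+36.66704 +653.23873 +137.81665]
  H  [-0.05068 -0.26089 +1.00000]
B = K⁻¹H; ‖b₁‖=1.076624, ‖b₂‖=1.076624; λ = 2/(‖b₁‖+‖b₂‖) = 0.928829, sign → tz>0 ⇒ λ=+0.928829
r₁ = λ·B[:,0] = (+0.99672,+0.06580,-0.04707); r₂ = λ·B[:,1] = (-0.07530,+0.96727,-0.24232)
r₃ = r₁×r₂ = (+0.02958,+0.24507,+0.96905); SVD([r₁ r₂ r₃]) → R = UVᵀ:
  R  [+0.99672 -0.07530 +0.02958]
  R  [+0.06580 +0.96727 +0.24507]
  R  [-0.04707 -0.24232 +0.96905]
t = (+0.11888, -0.13286, +0.92883) m
tr R = 2.933047; θ = arccos((tr R − 1)/2) = 0.259481 rad = 14.867°
axis k = ((R−Rᵀ)₃₂, (R−Rᵀ)₁₃, (R−Rᵀ)₂₁) / (2 sinθ) = (-0.949779, +0.149376, +0.274966)
rvec = θ·k = (-0.246450, +0.038760, +0.071348)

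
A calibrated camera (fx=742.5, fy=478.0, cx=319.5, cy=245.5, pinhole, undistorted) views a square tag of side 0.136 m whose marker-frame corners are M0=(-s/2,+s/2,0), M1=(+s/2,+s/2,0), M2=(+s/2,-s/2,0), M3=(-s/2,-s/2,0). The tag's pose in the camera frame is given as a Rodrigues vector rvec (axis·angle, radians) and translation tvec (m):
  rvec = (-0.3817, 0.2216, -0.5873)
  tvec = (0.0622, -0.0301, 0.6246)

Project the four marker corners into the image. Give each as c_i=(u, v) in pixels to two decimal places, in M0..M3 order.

c0=(369.60, 293.96) c1=(509.57, 231.54) c2=(415.70, 155.72) c3=(289.43, 214.33)

Intrinsics K: fx=742.5, fy=478.0, cx=319.5, cy=245.5
Marker side s = 0.136 m; corners in marker frame (Z=0):
  M0 = (-0.0680, +0.0680, 0)
  M1 = (+0.0680, +0.0680, 0)
  M2 = (+0.0680, -0.0680, 0)
  M3 = (-0.0680, -0.0680, 0)
rvec = (-0.3817, 0.2216, -0.5873), |rvec| = θ = 0.73466 rad = 42.093°
Rodrigues: sinθ=0.67033, 1−cosθ=0.25794; R = I + sinθ·[k]× + (1−cosθ)·[k]×²:
    [+0.81169 +0.49545 +0.30933]
    [-0.57630 +0.76553 +0.28608]
    [-0.09506 -0.41048 +0.90690]
t = (0.0622, -0.0301, 0.6246) m
M0: Pc = R·M0+t = (+0.04070, +0.06114, +0.60315); u = 742.5·(+0.04070)/0.60315 + 319.5 = 369.5981, v = 478.0·(+0.06114)/0.60315 + 245.5 = 293.9572
M1: Pc = R·M1+t = (+0.15109, -0.01723, +0.59022); u = 742.5·(+0.15109)/0.59022 + 319.5 = 509.5656, v = 478.0·(-0.01723)/0.59022 + 245.5 = 231.5440
M2: Pc = R·M2+t = (+0.08370, -0.12134, +0.64605); u = 742.5·(+0.08370)/0.64605 + 319.5 = 415.7006, v = 478.0·(-0.12134)/0.64605 + 245.5 = 155.7193
M3: Pc = R·M3+t = (-0.02669, -0.04297, +0.65898); u = 742.5·(-0.02669)/0.65898 + 319.5 = 289.4320, v = 478.0·(-0.04297)/0.65898 + 245.5 = 214.3328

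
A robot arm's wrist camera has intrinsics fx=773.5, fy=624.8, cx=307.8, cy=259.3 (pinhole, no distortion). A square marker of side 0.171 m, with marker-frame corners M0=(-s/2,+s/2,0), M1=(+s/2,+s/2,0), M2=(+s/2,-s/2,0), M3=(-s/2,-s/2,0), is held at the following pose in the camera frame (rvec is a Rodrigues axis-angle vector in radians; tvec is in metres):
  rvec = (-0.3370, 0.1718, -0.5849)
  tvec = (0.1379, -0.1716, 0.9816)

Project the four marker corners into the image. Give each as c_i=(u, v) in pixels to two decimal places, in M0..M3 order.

Intrinsics K: fx=773.5, fy=624.8, cx=307.8, cy=259.3
Marker side s = 0.171 m; corners in marker frame (Z=0):
  M0 = (-0.0855, +0.0855, 0)
  M1 = (+0.0855, +0.0855, 0)
  M2 = (+0.0855, -0.0855, 0)
  M3 = (-0.0855, -0.0855, 0)
rvec = (-0.3370, 0.1718, -0.5849), |rvec| = θ = 0.69656 rad = 39.910°
Rodrigues: sinθ=0.64158, 1−cosθ=0.23294; R = I + sinθ·[k]× + (1−cosθ)·[k]×²:
    [+0.82158 +0.51094 +0.25288]
    [-0.56653 +0.78123 +0.26216]
    [-0.06361 -0.35865 +0.93130]
t = (0.1379, -0.1716, 0.9816) m
M0: Pc = R·M0+t = (+0.11134, -0.05637, +0.95637); u = 773.5·(+0.11134)/0.95637 + 307.8 = 397.8501, v = 624.8·(-0.05637)/0.95637 + 259.3 = 222.4756
M1: Pc = R·M1+t = (+0.25183, -0.15324, +0.94550); u = 773.5·(+0.25183)/0.94550 + 307.8 = 513.8195, v = 624.8·(-0.15324)/0.94550 + 259.3 = 158.0341
M2: Pc = R·M2+t = (+0.16446, -0.28683, +1.00683); u = 773.5·(+0.16446)/1.00683 + 307.8 = 434.1472, v = 624.8·(-0.28683)/1.00683 + 259.3 = 81.3015
M3: Pc = R·M3+t = (+0.02397, -0.18996, +1.01770); u = 773.5·(+0.02397)/1.01770 + 307.8 = 326.0179, v = 624.8·(-0.18996)/1.01770 + 259.3 = 142.6798

c0=(397.85, 222.48) c1=(513.82, 158.03) c2=(434.15, 81.30) c3=(326.02, 142.68)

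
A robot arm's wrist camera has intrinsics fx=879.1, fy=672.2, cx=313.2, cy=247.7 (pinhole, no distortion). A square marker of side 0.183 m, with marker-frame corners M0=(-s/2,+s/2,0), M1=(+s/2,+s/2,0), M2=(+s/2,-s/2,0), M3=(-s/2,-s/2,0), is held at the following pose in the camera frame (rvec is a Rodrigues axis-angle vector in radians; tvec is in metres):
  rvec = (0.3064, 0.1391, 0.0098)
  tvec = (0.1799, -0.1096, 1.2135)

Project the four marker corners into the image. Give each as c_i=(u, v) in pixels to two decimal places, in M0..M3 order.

c0=(376.56, 234.20) c1=(507.50, 237.01) c2=(515.05, 136.56) c3=(377.93, 135.70)

Intrinsics K: fx=879.1, fy=672.2, cx=313.2, cy=247.7
Marker side s = 0.183 m; corners in marker frame (Z=0):
  M0 = (-0.0915, +0.0915, 0)
  M1 = (+0.0915, +0.0915, 0)
  M2 = (+0.0915, -0.0915, 0)
  M3 = (-0.0915, -0.0915, 0)
rvec = (0.3064, 0.1391, 0.0098), |rvec| = θ = 0.33664 rad = 19.288°
Rodrigues: sinθ=0.33032, 1−cosθ=0.05613; R = I + sinθ·[k]× + (1−cosθ)·[k]×²:
    [+0.99037 +0.01149 +0.13797]
    [+0.03073 +0.95345 -0.29997]
    [-0.13500 +0.30132 +0.94392]
t = (0.1799, -0.1096, 1.2135) m
M0: Pc = R·M0+t = (+0.09033, -0.02517, +1.25342); u = 879.1·(+0.09033)/1.25342 + 313.2 = 376.5558, v = 672.2·(-0.02517)/1.25342 + 247.7 = 234.2013
M1: Pc = R·M1+t = (+0.27157, -0.01955, +1.22872); u = 879.1·(+0.27157)/1.22872 + 313.2 = 507.4981, v = 672.2·(-0.01955)/1.22872 + 247.7 = 237.0060
M2: Pc = R·M2+t = (+0.26947, -0.19403, +1.17358); u = 879.1·(+0.26947)/1.17358 + 313.2 = 515.0518, v = 672.2·(-0.19403)/1.17358 + 247.7 = 136.5639
M3: Pc = R·M3+t = (+0.08823, -0.19965, +1.19828); u = 879.1·(+0.08823)/1.19828 + 313.2 = 377.9282, v = 672.2·(-0.19965)/1.19828 + 247.7 = 135.7010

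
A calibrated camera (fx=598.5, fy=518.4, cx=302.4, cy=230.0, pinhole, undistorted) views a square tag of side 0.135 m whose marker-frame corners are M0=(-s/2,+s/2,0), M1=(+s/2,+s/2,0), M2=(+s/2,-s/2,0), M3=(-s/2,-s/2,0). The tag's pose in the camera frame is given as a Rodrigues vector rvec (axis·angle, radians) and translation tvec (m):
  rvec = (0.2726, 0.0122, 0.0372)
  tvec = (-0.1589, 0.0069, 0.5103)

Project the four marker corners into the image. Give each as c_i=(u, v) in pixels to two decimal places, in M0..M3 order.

c0=(43.61, 297.89) c1=(196.06, 303.10) c2=(193.95, 171.51) c3=(30.26, 166.17)

Intrinsics K: fx=598.5, fy=518.4, cx=302.4, cy=230.0
Marker side s = 0.135 m; corners in marker frame (Z=0):
  M0 = (-0.0675, +0.0675, 0)
  M1 = (+0.0675, +0.0675, 0)
  M2 = (+0.0675, -0.0675, 0)
  M3 = (-0.0675, -0.0675, 0)
rvec = (0.2726, 0.0122, 0.0372), |rvec| = θ = 0.27540 rad = 15.779°
Rodrigues: sinθ=0.27193, 1−cosθ=0.03768; R = I + sinθ·[k]× + (1−cosθ)·[k]×²:
    [+0.99924 -0.03508 +0.01708]
    [+0.03838 +0.96239 -0.26894]
    [-0.00701 +0.26939 +0.96300]
t = (-0.1589, 0.0069, 0.5103) m
M0: Pc = R·M0+t = (-0.22872, +0.06927, +0.52896); u = 598.5·(-0.22872)/0.52896 + 302.4 = 43.6138, v = 518.4·(+0.06927)/0.52896 + 230.0 = 297.8880
M1: Pc = R·M1+t = (-0.09382, +0.07445, +0.52801); u = 598.5·(-0.09382)/0.52801 + 302.4 = 196.0560, v = 518.4·(+0.07445)/0.52801 + 230.0 = 303.0971
M2: Pc = R·M2+t = (-0.08908, -0.05547, +0.49164); u = 598.5·(-0.08908)/0.49164 + 302.4 = 193.9544, v = 518.4·(-0.05547)/0.49164 + 230.0 = 171.5106
M3: Pc = R·M3+t = (-0.22398, -0.06065, +0.49259); u = 598.5·(-0.22398)/0.49259 + 302.4 = 30.2614, v = 518.4·(-0.06065)/0.49259 + 230.0 = 166.1696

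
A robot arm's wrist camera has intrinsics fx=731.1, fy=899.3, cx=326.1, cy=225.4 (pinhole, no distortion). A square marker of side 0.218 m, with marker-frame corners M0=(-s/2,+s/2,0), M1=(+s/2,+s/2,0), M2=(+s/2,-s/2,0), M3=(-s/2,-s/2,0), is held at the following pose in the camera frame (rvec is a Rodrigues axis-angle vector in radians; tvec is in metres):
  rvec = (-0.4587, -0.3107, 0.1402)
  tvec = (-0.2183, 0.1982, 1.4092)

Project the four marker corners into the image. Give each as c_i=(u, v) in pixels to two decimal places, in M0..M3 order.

c0=(145.90, 409.85) c1=(261.66, 430.77) c2=(272.74, 300.02) c3=(165.47, 275.31)

Intrinsics K: fx=731.1, fy=899.3, cx=326.1, cy=225.4
Marker side s = 0.218 m; corners in marker frame (Z=0):
  M0 = (-0.1090, +0.1090, 0)
  M1 = (+0.1090, +0.1090, 0)
  M2 = (+0.1090, -0.1090, 0)
  M3 = (-0.1090, -0.1090, 0)
rvec = (-0.4587, -0.3107, 0.1402), |rvec| = θ = 0.57149 rad = 32.744°
Rodrigues: sinθ=0.54088, 1−cosθ=0.15890; R = I + sinθ·[k]× + (1−cosθ)·[k]×²:
    [+0.94347 -0.06335 -0.32535]
    [+0.20203 +0.88807 +0.41294]
    [+0.26277 -0.45533 +0.85066]
t = (-0.2183, 0.1982, 1.4092) m
M0: Pc = R·M0+t = (-0.32804, +0.27298, +1.33093); u = 731.1·(-0.32804)/1.33093 + 326.1 = 145.9004, v = 899.3·(+0.27298)/1.33093 + 225.4 = 409.8495
M1: Pc = R·M1+t = (-0.12237, +0.31702, +1.38821); u = 731.1·(-0.12237)/1.38821 + 326.1 = 261.6554, v = 899.3·(+0.31702)/1.38821 + 225.4 = 430.7699
M2: Pc = R·M2+t = (-0.10856, +0.12342, +1.48747); u = 731.1·(-0.10856)/1.48747 + 326.1 = 272.7439, v = 899.3·(+0.12342)/1.48747 + 225.4 = 300.0190
M3: Pc = R·M3+t = (-0.31423, +0.07938, +1.43019); u = 731.1·(-0.31423)/1.43019 + 326.1 = 165.4670, v = 899.3·(+0.07938)/1.43019 + 225.4 = 275.3135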